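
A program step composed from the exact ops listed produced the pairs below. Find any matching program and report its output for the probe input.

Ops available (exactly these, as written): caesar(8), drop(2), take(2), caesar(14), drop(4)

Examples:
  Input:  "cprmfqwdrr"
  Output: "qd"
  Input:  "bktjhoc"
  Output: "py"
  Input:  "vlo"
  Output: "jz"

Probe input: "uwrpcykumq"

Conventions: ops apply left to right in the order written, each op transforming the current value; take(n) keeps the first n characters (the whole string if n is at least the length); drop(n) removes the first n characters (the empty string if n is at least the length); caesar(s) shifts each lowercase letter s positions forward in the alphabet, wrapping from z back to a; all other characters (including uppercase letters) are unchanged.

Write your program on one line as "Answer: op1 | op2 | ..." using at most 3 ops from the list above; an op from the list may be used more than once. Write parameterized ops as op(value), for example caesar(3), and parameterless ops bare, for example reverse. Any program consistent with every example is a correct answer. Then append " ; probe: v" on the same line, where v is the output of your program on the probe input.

caesar(14) | take(2) ; probe: "ik"

Check, running the answer program on each example:
  "cprmfqwdrr" -> "qdfatekrff" -> "qd"
  "bktjhoc" -> "pyhxvcq" -> "py"
  "vlo" -> "jzc" -> "jz"
  probe: "uwrpcykumq" -> "ikfdqmyiae" -> "ik"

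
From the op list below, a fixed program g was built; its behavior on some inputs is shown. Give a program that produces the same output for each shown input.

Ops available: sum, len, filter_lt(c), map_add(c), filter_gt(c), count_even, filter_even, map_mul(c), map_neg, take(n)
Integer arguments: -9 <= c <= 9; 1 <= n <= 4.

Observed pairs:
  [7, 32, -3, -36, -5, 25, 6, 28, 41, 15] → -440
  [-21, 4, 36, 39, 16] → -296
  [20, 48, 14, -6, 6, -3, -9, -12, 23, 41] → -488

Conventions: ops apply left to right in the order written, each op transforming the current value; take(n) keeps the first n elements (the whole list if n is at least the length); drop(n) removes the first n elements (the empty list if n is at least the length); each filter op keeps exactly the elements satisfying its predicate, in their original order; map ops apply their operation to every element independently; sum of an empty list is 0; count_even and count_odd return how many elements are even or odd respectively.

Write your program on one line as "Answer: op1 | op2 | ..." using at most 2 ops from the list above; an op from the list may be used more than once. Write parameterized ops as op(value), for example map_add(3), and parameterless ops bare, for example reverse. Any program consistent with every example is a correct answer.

map_mul(-4) | sum

Check, running the answer program on each example:
  [7, 32, -3, -36, -5, 25, 6, 28, 41, 15] -> [-28, -128, 12, 144, 20, -100, -24, -112, -164, -60] -> -440
  [-21, 4, 36, 39, 16] -> [84, -16, -144, -156, -64] -> -296
  [20, 48, 14, -6, 6, -3, -9, -12, 23, 41] -> [-80, -192, -56, 24, -24, 12, 36, 48, -92, -164] -> -488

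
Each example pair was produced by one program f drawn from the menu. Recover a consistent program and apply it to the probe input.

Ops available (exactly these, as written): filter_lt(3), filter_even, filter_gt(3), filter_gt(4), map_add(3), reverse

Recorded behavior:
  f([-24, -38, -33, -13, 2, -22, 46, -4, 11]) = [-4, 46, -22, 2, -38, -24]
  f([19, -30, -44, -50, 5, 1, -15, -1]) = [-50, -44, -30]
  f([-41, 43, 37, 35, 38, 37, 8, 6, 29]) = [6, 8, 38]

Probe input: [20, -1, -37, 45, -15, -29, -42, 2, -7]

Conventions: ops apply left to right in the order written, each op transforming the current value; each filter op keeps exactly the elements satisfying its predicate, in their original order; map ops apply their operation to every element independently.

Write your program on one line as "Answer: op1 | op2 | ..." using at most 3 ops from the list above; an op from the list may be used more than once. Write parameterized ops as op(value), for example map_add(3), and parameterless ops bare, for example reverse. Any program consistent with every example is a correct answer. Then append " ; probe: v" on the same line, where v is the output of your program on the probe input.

reverse | filter_even ; probe: [2, -42, 20]

Check, running the answer program on each example:
  [-24, -38, -33, -13, 2, -22, 46, -4, 11] -> [11, -4, 46, -22, 2, -13, -33, -38, -24] -> [-4, 46, -22, 2, -38, -24]
  [19, -30, -44, -50, 5, 1, -15, -1] -> [-1, -15, 1, 5, -50, -44, -30, 19] -> [-50, -44, -30]
  [-41, 43, 37, 35, 38, 37, 8, 6, 29] -> [29, 6, 8, 37, 38, 35, 37, 43, -41] -> [6, 8, 38]
  probe: [20, -1, -37, 45, -15, -29, -42, 2, -7] -> [-7, 2, -42, -29, -15, 45, -37, -1, 20] -> [2, -42, 20]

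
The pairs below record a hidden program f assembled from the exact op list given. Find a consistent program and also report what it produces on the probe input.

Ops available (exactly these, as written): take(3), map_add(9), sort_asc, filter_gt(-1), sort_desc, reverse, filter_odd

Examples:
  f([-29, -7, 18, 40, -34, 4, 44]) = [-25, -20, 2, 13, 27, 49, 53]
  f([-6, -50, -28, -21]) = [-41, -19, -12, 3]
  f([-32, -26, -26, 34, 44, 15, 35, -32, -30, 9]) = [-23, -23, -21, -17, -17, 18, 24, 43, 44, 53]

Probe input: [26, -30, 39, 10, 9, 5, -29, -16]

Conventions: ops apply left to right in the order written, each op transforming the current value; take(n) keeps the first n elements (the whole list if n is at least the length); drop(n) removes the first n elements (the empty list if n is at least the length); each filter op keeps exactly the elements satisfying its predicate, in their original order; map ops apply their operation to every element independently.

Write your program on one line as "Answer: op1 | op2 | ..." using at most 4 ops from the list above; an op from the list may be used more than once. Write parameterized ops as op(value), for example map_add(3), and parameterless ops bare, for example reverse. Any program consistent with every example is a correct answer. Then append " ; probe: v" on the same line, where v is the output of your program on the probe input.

sort_desc | map_add(9) | reverse ; probe: [-21, -20, -7, 14, 18, 19, 35, 48]

Check, running the answer program on each example:
  [-29, -7, 18, 40, -34, 4, 44] -> [44, 40, 18, 4, -7, -29, -34] -> [53, 49, 27, 13, 2, -20, -25] -> [-25, -20, 2, 13, 27, 49, 53]
  [-6, -50, -28, -21] -> [-6, -21, -28, -50] -> [3, -12, -19, -41] -> [-41, -19, -12, 3]
  [-32, -26, -26, 34, 44, 15, 35, -32, -30, 9] -> [44, 35, 34, 15, 9, -26, -26, -30, -32, -32] -> [53, 44, 43, 24, 18, -17, -17, -21, -23, -23] -> [-23, -23, -21, -17, -17, 18, 24, 43, 44, 53]
  probe: [26, -30, 39, 10, 9, 5, -29, -16] -> [39, 26, 10, 9, 5, -16, -29, -30] -> [48, 35, 19, 18, 14, -7, -20, -21] -> [-21, -20, -7, 14, 18, 19, 35, 48]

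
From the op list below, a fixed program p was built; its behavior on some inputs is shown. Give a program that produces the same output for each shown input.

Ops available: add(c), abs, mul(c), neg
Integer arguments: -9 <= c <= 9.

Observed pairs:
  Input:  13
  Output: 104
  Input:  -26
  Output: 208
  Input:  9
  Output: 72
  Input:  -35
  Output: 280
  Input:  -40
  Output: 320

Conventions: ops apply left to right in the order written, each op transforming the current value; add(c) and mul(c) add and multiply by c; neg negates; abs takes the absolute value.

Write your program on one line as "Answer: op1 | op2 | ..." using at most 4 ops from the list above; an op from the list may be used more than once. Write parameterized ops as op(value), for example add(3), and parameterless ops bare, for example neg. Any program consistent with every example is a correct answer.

abs | neg | mul(-8)

Check, running the answer program on each example:
  13 -> 13 -> -13 -> 104
  -26 -> 26 -> -26 -> 208
  9 -> 9 -> -9 -> 72
  -35 -> 35 -> -35 -> 280
  -40 -> 40 -> -40 -> 320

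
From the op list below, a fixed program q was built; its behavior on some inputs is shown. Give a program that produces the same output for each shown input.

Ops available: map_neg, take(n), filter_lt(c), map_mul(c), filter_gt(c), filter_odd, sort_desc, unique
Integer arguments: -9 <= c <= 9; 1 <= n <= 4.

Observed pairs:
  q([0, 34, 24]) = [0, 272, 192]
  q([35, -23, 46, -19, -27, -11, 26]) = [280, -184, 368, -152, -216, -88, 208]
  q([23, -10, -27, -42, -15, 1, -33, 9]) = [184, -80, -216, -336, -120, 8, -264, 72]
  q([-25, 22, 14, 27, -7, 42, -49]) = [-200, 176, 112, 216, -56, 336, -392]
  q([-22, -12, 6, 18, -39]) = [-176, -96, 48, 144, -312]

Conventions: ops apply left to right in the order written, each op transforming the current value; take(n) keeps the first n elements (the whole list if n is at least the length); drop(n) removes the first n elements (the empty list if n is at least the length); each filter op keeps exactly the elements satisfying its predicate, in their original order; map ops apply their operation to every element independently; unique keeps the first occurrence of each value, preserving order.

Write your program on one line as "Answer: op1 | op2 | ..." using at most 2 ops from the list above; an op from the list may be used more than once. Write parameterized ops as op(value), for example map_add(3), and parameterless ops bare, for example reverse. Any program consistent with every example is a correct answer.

map_neg | map_mul(-8)

Check, running the answer program on each example:
  [0, 34, 24] -> [0, -34, -24] -> [0, 272, 192]
  [35, -23, 46, -19, -27, -11, 26] -> [-35, 23, -46, 19, 27, 11, -26] -> [280, -184, 368, -152, -216, -88, 208]
  [23, -10, -27, -42, -15, 1, -33, 9] -> [-23, 10, 27, 42, 15, -1, 33, -9] -> [184, -80, -216, -336, -120, 8, -264, 72]
  [-25, 22, 14, 27, -7, 42, -49] -> [25, -22, -14, -27, 7, -42, 49] -> [-200, 176, 112, 216, -56, 336, -392]
  [-22, -12, 6, 18, -39] -> [22, 12, -6, -18, 39] -> [-176, -96, 48, 144, -312]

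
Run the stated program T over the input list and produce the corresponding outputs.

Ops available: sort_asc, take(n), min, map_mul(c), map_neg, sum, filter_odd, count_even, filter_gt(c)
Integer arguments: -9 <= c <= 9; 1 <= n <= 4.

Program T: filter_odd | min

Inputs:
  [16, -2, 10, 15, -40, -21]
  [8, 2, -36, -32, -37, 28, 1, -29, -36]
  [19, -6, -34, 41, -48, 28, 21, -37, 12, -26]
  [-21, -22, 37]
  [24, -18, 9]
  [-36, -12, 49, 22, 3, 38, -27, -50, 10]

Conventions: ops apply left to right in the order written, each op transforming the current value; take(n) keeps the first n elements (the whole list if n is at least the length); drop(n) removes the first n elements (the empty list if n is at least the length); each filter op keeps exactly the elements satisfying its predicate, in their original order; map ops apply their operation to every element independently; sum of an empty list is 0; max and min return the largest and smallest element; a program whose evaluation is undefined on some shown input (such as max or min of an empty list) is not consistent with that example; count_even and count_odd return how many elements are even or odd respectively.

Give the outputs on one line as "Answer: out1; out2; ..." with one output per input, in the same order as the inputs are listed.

-21; -37; -37; -21; 9; -27

Execution, op by op:
  [16, -2, 10, 15, -40, -21] -> [15, -21] -> -21
  [8, 2, -36, -32, -37, 28, 1, -29, -36] -> [-37, 1, -29] -> -37
  [19, -6, -34, 41, -48, 28, 21, -37, 12, -26] -> [19, 41, 21, -37] -> -37
  [-21, -22, 37] -> [-21, 37] -> -21
  [24, -18, 9] -> [9] -> 9
  [-36, -12, 49, 22, 3, 38, -27, -50, 10] -> [49, 3, -27] -> -27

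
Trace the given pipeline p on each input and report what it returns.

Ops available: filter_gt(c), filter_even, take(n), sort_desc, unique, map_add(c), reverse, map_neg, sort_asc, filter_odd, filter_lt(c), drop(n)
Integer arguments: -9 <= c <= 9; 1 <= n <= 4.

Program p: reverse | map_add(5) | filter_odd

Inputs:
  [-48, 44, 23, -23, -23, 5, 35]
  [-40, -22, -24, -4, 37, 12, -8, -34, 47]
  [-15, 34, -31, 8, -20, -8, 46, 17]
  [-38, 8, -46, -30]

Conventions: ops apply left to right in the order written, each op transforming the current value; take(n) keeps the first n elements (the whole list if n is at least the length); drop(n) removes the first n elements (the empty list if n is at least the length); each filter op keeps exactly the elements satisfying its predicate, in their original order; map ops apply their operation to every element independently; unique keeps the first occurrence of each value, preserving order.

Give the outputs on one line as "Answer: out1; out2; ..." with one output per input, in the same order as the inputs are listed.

Execution, op by op:
  [-48, 44, 23, -23, -23, 5, 35] -> [35, 5, -23, -23, 23, 44, -48] -> [40, 10, -18, -18, 28, 49, -43] -> [49, -43]
  [-40, -22, -24, -4, 37, 12, -8, -34, 47] -> [47, -34, -8, 12, 37, -4, -24, -22, -40] -> [52, -29, -3, 17, 42, 1, -19, -17, -35] -> [-29, -3, 17, 1, -19, -17, -35]
  [-15, 34, -31, 8, -20, -8, 46, 17] -> [17, 46, -8, -20, 8, -31, 34, -15] -> [22, 51, -3, -15, 13, -26, 39, -10] -> [51, -3, -15, 13, 39]
  [-38, 8, -46, -30] -> [-30, -46, 8, -38] -> [-25, -41, 13, -33] -> [-25, -41, 13, -33]

[49, -43]; [-29, -3, 17, 1, -19, -17, -35]; [51, -3, -15, 13, 39]; [-25, -41, 13, -33]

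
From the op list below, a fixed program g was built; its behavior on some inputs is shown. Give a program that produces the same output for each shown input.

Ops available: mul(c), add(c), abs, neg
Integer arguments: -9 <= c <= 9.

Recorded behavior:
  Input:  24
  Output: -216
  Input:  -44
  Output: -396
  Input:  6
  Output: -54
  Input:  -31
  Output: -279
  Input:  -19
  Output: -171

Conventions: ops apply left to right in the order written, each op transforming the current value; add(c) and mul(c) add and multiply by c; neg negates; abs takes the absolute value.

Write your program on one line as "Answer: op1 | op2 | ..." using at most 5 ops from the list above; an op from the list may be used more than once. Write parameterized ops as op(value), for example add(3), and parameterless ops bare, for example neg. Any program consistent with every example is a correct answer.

abs | neg | mul(-9) | neg

Check, running the answer program on each example:
  24 -> 24 -> -24 -> 216 -> -216
  -44 -> 44 -> -44 -> 396 -> -396
  6 -> 6 -> -6 -> 54 -> -54
  -31 -> 31 -> -31 -> 279 -> -279
  -19 -> 19 -> -19 -> 171 -> -171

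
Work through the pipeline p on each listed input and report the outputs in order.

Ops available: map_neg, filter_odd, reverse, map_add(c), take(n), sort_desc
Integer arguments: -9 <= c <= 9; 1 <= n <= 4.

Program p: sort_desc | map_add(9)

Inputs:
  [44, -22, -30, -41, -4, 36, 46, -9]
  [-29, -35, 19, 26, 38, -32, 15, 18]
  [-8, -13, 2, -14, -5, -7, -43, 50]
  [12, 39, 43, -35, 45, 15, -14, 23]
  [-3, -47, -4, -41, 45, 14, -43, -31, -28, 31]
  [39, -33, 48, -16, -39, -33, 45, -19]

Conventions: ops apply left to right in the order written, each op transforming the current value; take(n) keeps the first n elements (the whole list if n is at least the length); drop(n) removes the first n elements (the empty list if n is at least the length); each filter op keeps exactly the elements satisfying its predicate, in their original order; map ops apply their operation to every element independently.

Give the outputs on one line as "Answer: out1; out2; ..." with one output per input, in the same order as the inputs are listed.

[55, 53, 45, 5, 0, -13, -21, -32]; [47, 35, 28, 27, 24, -20, -23, -26]; [59, 11, 4, 2, 1, -4, -5, -34]; [54, 52, 48, 32, 24, 21, -5, -26]; [54, 40, 23, 6, 5, -19, -22, -32, -34, -38]; [57, 54, 48, -7, -10, -24, -24, -30]

Execution, op by op:
  [44, -22, -30, -41, -4, 36, 46, -9] -> [46, 44, 36, -4, -9, -22, -30, -41] -> [55, 53, 45, 5, 0, -13, -21, -32]
  [-29, -35, 19, 26, 38, -32, 15, 18] -> [38, 26, 19, 18, 15, -29, -32, -35] -> [47, 35, 28, 27, 24, -20, -23, -26]
  [-8, -13, 2, -14, -5, -7, -43, 50] -> [50, 2, -5, -7, -8, -13, -14, -43] -> [59, 11, 4, 2, 1, -4, -5, -34]
  [12, 39, 43, -35, 45, 15, -14, 23] -> [45, 43, 39, 23, 15, 12, -14, -35] -> [54, 52, 48, 32, 24, 21, -5, -26]
  [-3, -47, -4, -41, 45, 14, -43, -31, -28, 31] -> [45, 31, 14, -3, -4, -28, -31, -41, -43, -47] -> [54, 40, 23, 6, 5, -19, -22, -32, -34, -38]
  [39, -33, 48, -16, -39, -33, 45, -19] -> [48, 45, 39, -16, -19, -33, -33, -39] -> [57, 54, 48, -7, -10, -24, -24, -30]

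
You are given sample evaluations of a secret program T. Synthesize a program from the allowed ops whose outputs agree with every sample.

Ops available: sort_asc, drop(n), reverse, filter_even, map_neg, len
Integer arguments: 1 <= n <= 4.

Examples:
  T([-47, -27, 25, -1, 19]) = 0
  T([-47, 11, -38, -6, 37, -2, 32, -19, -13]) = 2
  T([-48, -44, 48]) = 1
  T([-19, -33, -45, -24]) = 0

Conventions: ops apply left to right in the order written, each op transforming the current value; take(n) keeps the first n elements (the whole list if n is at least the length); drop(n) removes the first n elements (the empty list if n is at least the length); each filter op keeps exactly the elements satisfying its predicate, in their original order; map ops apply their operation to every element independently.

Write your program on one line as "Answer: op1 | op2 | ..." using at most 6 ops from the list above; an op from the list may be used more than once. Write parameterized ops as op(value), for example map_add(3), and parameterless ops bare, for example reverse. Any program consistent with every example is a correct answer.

map_neg | filter_even | map_neg | drop(2) | len

Check, running the answer program on each example:
  [-47, -27, 25, -1, 19] -> [47, 27, -25, 1, -19] -> [] -> [] -> [] -> 0
  [-47, 11, -38, -6, 37, -2, 32, -19, -13] -> [47, -11, 38, 6, -37, 2, -32, 19, 13] -> [38, 6, 2, -32] -> [-38, -6, -2, 32] -> [-2, 32] -> 2
  [-48, -44, 48] -> [48, 44, -48] -> [48, 44, -48] -> [-48, -44, 48] -> [48] -> 1
  [-19, -33, -45, -24] -> [19, 33, 45, 24] -> [24] -> [-24] -> [] -> 0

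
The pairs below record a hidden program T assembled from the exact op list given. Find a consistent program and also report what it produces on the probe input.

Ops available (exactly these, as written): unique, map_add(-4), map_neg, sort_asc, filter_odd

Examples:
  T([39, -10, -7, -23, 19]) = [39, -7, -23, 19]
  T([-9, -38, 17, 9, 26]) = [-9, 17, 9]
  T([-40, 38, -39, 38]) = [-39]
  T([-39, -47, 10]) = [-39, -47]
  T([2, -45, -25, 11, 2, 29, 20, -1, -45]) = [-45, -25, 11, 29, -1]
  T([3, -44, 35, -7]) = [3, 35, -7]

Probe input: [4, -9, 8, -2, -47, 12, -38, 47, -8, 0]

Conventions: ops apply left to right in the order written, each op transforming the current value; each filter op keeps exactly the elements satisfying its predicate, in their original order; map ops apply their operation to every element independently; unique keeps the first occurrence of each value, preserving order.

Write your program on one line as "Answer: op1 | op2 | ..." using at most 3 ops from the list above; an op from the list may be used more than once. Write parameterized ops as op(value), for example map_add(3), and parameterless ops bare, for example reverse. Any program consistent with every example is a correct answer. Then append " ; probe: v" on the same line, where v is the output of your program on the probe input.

filter_odd | unique ; probe: [-9, -47, 47]

Check, running the answer program on each example:
  [39, -10, -7, -23, 19] -> [39, -7, -23, 19] -> [39, -7, -23, 19]
  [-9, -38, 17, 9, 26] -> [-9, 17, 9] -> [-9, 17, 9]
  [-40, 38, -39, 38] -> [-39] -> [-39]
  [-39, -47, 10] -> [-39, -47] -> [-39, -47]
  [2, -45, -25, 11, 2, 29, 20, -1, -45] -> [-45, -25, 11, 29, -1, -45] -> [-45, -25, 11, 29, -1]
  [3, -44, 35, -7] -> [3, 35, -7] -> [3, 35, -7]
  probe: [4, -9, 8, -2, -47, 12, -38, 47, -8, 0] -> [-9, -47, 47] -> [-9, -47, 47]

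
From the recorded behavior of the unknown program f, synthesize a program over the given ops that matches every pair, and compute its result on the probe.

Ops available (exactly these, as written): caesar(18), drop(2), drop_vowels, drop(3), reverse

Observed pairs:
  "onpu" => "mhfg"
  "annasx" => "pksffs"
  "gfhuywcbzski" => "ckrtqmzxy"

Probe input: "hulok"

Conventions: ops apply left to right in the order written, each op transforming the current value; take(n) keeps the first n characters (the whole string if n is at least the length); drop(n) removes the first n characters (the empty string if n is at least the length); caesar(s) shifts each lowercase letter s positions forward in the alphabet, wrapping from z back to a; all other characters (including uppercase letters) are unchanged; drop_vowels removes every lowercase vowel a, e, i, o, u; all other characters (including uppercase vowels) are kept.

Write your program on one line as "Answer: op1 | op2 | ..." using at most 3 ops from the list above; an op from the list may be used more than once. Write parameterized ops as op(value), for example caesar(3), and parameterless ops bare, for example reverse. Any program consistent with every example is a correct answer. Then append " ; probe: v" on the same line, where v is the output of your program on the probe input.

caesar(18) | reverse | drop_vowels ; probe: "cgdmz"

Check, running the answer program on each example:
  "onpu" -> "gfhm" -> "mhfg" -> "mhfg"
  "annasx" -> "sffskp" -> "pksffs" -> "pksffs"
  "gfhuywcbzski" -> "yxzmqoutrkca" -> "ackrtuoqmzxy" -> "ckrtqmzxy"
  probe: "hulok" -> "zmdgc" -> "cgdmz" -> "cgdmz"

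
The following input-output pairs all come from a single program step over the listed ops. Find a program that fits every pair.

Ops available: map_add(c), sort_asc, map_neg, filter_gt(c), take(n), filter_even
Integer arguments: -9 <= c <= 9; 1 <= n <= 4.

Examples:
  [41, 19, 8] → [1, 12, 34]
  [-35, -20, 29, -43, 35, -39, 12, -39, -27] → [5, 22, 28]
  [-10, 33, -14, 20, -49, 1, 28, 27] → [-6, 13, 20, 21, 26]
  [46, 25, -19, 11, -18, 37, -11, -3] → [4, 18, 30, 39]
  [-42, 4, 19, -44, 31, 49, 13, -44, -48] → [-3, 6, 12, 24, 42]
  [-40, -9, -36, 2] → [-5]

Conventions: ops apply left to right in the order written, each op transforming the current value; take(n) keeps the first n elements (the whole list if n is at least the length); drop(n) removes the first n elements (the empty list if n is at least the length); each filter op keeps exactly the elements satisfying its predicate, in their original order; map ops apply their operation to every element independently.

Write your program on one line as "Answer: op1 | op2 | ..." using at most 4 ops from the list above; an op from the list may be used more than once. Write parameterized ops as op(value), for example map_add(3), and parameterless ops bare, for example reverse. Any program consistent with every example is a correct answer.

sort_asc | filter_gt(-8) | filter_gt(-3) | map_add(-7)

Check, running the answer program on each example:
  [41, 19, 8] -> [8, 19, 41] -> [8, 19, 41] -> [8, 19, 41] -> [1, 12, 34]
  [-35, -20, 29, -43, 35, -39, 12, -39, -27] -> [-43, -39, -39, -35, -27, -20, 12, 29, 35] -> [12, 29, 35] -> [12, 29, 35] -> [5, 22, 28]
  [-10, 33, -14, 20, -49, 1, 28, 27] -> [-49, -14, -10, 1, 20, 27, 28, 33] -> [1, 20, 27, 28, 33] -> [1, 20, 27, 28, 33] -> [-6, 13, 20, 21, 26]
  [46, 25, -19, 11, -18, 37, -11, -3] -> [-19, -18, -11, -3, 11, 25, 37, 46] -> [-3, 11, 25, 37, 46] -> [11, 25, 37, 46] -> [4, 18, 30, 39]
  [-42, 4, 19, -44, 31, 49, 13, -44, -48] -> [-48, -44, -44, -42, 4, 13, 19, 31, 49] -> [4, 13, 19, 31, 49] -> [4, 13, 19, 31, 49] -> [-3, 6, 12, 24, 42]
  [-40, -9, -36, 2] -> [-40, -36, -9, 2] -> [2] -> [2] -> [-5]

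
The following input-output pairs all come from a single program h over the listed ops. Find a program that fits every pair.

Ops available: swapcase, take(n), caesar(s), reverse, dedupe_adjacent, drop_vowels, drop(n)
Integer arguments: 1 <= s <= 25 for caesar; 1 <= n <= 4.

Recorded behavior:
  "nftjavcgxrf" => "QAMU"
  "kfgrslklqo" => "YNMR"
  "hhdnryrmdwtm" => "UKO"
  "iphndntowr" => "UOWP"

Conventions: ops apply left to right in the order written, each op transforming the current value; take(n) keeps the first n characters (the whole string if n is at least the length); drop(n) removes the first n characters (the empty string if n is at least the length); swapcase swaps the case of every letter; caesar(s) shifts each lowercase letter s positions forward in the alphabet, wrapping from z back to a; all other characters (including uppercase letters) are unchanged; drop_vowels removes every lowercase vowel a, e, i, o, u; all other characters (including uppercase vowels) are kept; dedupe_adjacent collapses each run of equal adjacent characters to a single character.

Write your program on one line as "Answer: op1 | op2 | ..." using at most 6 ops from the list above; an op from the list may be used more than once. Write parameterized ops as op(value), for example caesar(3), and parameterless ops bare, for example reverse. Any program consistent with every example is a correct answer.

take(4) | dedupe_adjacent | caesar(7) | reverse | swapcase

Check, running the answer program on each example:
  "nftjavcgxrf" -> "nftj" -> "nftj" -> "umaq" -> "qamu" -> "QAMU"
  "kfgrslklqo" -> "kfgr" -> "kfgr" -> "rmny" -> "ynmr" -> "YNMR"
  "hhdnryrmdwtm" -> "hhdn" -> "hdn" -> "oku" -> "uko" -> "UKO"
  "iphndntowr" -> "iphn" -> "iphn" -> "pwou" -> "uowp" -> "UOWP"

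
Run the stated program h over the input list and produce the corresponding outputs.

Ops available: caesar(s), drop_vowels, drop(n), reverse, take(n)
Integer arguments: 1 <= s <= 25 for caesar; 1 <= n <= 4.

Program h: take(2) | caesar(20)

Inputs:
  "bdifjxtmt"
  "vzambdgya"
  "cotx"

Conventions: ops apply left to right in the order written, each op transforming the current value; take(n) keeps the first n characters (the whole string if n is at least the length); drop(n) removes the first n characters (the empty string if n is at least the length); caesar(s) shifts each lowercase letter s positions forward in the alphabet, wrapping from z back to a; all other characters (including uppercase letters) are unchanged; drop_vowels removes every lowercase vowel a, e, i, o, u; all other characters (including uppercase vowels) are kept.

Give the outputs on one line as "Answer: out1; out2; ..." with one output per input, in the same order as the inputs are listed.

"vx"; "pt"; "wi"

Execution, op by op:
  "bdifjxtmt" -> "bd" -> "vx"
  "vzambdgya" -> "vz" -> "pt"
  "cotx" -> "co" -> "wi"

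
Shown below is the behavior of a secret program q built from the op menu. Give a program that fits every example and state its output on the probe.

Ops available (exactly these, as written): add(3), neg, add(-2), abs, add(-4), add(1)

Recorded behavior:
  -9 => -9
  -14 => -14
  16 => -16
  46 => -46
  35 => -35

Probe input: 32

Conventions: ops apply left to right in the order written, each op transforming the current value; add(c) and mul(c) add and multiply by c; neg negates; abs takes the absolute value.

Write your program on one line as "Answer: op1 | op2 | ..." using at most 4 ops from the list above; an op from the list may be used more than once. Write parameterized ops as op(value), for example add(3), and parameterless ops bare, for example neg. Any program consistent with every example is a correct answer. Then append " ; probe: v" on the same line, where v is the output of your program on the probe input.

neg | abs | neg ; probe: -32

Check, running the answer program on each example:
  -9 -> 9 -> 9 -> -9
  -14 -> 14 -> 14 -> -14
  16 -> -16 -> 16 -> -16
  46 -> -46 -> 46 -> -46
  35 -> -35 -> 35 -> -35
  probe: 32 -> -32 -> 32 -> -32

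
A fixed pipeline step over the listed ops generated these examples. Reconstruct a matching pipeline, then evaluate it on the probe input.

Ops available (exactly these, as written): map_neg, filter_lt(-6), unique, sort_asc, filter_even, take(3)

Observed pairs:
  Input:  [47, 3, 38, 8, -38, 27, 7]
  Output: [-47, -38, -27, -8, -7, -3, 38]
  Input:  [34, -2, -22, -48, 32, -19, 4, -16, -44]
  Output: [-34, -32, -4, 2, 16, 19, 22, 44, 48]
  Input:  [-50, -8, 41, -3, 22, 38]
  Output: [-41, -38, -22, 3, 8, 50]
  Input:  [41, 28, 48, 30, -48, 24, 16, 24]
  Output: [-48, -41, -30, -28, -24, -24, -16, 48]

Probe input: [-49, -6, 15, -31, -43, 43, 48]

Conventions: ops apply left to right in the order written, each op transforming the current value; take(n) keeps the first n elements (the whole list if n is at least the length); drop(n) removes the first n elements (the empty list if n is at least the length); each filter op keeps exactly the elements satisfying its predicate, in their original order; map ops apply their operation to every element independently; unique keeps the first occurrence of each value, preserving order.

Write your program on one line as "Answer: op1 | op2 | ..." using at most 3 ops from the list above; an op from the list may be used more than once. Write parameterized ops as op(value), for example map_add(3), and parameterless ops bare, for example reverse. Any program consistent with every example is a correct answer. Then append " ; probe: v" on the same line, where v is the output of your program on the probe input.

map_neg | sort_asc ; probe: [-48, -43, -15, 6, 31, 43, 49]

Check, running the answer program on each example:
  [47, 3, 38, 8, -38, 27, 7] -> [-47, -3, -38, -8, 38, -27, -7] -> [-47, -38, -27, -8, -7, -3, 38]
  [34, -2, -22, -48, 32, -19, 4, -16, -44] -> [-34, 2, 22, 48, -32, 19, -4, 16, 44] -> [-34, -32, -4, 2, 16, 19, 22, 44, 48]
  [-50, -8, 41, -3, 22, 38] -> [50, 8, -41, 3, -22, -38] -> [-41, -38, -22, 3, 8, 50]
  [41, 28, 48, 30, -48, 24, 16, 24] -> [-41, -28, -48, -30, 48, -24, -16, -24] -> [-48, -41, -30, -28, -24, -24, -16, 48]
  probe: [-49, -6, 15, -31, -43, 43, 48] -> [49, 6, -15, 31, 43, -43, -48] -> [-48, -43, -15, 6, 31, 43, 49]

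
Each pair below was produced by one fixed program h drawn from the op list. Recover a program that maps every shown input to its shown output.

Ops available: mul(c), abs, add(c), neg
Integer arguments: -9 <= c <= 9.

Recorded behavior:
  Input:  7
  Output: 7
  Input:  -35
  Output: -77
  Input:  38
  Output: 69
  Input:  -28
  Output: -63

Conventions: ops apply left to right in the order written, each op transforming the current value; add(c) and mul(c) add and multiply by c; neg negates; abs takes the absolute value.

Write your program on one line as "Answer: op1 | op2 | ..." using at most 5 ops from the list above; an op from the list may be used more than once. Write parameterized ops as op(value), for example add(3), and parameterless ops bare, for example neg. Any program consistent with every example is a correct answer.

neg | mul(2) | add(7) | neg

Check, running the answer program on each example:
  7 -> -7 -> -14 -> -7 -> 7
  -35 -> 35 -> 70 -> 77 -> -77
  38 -> -38 -> -76 -> -69 -> 69
  -28 -> 28 -> 56 -> 63 -> -63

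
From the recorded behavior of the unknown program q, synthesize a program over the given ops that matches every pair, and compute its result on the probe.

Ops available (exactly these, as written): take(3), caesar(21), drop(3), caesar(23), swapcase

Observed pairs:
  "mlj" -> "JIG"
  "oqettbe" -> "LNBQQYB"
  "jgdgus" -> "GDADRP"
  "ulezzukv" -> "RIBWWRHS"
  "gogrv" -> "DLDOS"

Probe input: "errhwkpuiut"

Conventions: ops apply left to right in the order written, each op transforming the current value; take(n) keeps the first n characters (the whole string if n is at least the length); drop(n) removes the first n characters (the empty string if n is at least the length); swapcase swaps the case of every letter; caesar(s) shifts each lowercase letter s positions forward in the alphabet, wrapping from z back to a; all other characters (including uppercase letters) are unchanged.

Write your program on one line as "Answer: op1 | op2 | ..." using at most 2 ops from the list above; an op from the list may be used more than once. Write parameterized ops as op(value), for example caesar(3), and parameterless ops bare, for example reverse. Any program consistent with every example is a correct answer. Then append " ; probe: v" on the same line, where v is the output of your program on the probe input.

caesar(23) | swapcase ; probe: "BOOETHMRFRQ"

Check, running the answer program on each example:
  "mlj" -> "jig" -> "JIG"
  "oqettbe" -> "lnbqqyb" -> "LNBQQYB"
  "jgdgus" -> "gdadrp" -> "GDADRP"
  "ulezzukv" -> "ribwwrhs" -> "RIBWWRHS"
  "gogrv" -> "dldos" -> "DLDOS"
  probe: "errhwkpuiut" -> "booethmrfrq" -> "BOOETHMRFRQ"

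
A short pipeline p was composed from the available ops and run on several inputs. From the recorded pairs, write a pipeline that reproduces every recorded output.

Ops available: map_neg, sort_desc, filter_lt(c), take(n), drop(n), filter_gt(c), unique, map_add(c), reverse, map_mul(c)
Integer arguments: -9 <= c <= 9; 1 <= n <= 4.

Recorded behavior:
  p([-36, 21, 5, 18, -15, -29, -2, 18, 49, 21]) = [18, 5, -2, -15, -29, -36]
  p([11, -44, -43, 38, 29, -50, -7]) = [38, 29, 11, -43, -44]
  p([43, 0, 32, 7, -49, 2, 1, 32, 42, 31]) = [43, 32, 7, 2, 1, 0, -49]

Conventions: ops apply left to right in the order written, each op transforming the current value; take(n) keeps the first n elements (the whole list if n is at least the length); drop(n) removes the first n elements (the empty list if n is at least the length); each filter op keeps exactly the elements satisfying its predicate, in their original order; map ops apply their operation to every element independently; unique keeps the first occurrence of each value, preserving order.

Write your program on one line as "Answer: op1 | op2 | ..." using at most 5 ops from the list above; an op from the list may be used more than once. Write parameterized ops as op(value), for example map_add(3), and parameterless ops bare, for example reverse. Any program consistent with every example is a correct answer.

reverse | unique | drop(2) | sort_desc

Check, running the answer program on each example:
  [-36, 21, 5, 18, -15, -29, -2, 18, 49, 21] -> [21, 49, 18, -2, -29, -15, 18, 5, 21, -36] -> [21, 49, 18, -2, -29, -15, 5, -36] -> [18, -2, -29, -15, 5, -36] -> [18, 5, -2, -15, -29, -36]
  [11, -44, -43, 38, 29, -50, -7] -> [-7, -50, 29, 38, -43, -44, 11] -> [-7, -50, 29, 38, -43, -44, 11] -> [29, 38, -43, -44, 11] -> [38, 29, 11, -43, -44]
  [43, 0, 32, 7, -49, 2, 1, 32, 42, 31] -> [31, 42, 32, 1, 2, -49, 7, 32, 0, 43] -> [31, 42, 32, 1, 2, -49, 7, 0, 43] -> [32, 1, 2, -49, 7, 0, 43] -> [43, 32, 7, 2, 1, 0, -49]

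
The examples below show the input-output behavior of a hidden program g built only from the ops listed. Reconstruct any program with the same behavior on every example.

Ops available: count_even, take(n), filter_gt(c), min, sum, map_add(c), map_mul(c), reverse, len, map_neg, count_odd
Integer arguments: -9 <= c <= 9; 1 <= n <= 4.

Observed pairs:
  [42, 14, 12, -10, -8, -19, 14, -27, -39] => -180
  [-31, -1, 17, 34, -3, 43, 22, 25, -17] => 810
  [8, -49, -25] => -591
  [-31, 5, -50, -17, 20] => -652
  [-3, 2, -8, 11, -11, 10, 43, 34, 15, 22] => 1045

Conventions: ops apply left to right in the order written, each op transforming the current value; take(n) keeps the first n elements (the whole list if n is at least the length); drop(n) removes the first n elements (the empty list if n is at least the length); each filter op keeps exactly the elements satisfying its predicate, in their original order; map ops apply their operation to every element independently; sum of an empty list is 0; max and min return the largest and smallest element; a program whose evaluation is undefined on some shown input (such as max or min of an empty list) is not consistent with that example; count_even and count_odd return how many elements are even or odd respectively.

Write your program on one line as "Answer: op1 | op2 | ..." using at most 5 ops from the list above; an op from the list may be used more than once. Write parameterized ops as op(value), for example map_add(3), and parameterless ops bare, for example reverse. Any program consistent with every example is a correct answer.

map_mul(9) | map_add(-8) | reverse | map_add(9) | sum

Check, running the answer program on each example:
  [42, 14, 12, -10, -8, -19, 14, -27, -39] -> [378, 126, 108, -90, -72, -171, 126, -243, -351] -> [370, 118, 100, -98, -80, -179, 118, -251, -359] -> [-359, -251, 118, -179, -80, -98, 100, 118, 370] -> [-350, -242, 127, -170, -71, -89, 109, 127, 379] -> -180
  [-31, -1, 17, 34, -3, 43, 22, 25, -17] -> [-279, -9, 153, 306, -27, 387, 198, 225, -153] -> [-287, -17, 145, 298, -35, 379, 190, 217, -161] -> [-161, 217, 190, 379, -35, 298, 145, -17, -287] -> [-152, 226, 199, 388, -26, 307, 154, -8, -278] -> 810
  [8, -49, -25] -> [72, -441, -225] -> [64, -449, -233] -> [-233, -449, 64] -> [-224, -440, 73] -> -591
  [-31, 5, -50, -17, 20] -> [-279, 45, -450, -153, 180] -> [-287, 37, -458, -161, 172] -> [172, -161, -458, 37, -287] -> [181, -152, -449, 46, -278] -> -652
  [-3, 2, -8, 11, -11, 10, 43, 34, 15, 22] -> [-27, 18, -72, 99, -99, 90, 387, 306, 135, 198] -> [-35, 10, -80, 91, -107, 82, 379, 298, 127, 190] -> [190, 127, 298, 379, 82, -107, 91, -80, 10, -35] -> [199, 136, 307, 388, 91, -98, 100, -71, 19, -26] -> 1045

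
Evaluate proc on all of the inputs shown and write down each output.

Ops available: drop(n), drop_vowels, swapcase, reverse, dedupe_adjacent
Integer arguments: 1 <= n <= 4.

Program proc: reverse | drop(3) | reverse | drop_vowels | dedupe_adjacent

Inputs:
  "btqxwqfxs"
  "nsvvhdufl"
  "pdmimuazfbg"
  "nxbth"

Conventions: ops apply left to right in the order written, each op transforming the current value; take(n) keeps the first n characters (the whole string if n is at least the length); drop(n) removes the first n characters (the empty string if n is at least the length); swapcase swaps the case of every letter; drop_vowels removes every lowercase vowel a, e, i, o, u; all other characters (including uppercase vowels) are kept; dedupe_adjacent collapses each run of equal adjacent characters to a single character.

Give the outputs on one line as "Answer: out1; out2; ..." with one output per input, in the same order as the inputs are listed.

Execution, op by op:
  "btqxwqfxs" -> "sxfqwxqtb" -> "qwxqtb" -> "btqxwq" -> "btqxwq" -> "btqxwq"
  "nsvvhdufl" -> "lfudhvvsn" -> "dhvvsn" -> "nsvvhd" -> "nsvvhd" -> "nsvhd"
  "pdmimuazfbg" -> "gbfzaumimdp" -> "zaumimdp" -> "pdmimuaz" -> "pdmmz" -> "pdmz"
  "nxbth" -> "htbxn" -> "xn" -> "nx" -> "nx" -> "nx"

"btqxwq"; "nsvhd"; "pdmz"; "nx"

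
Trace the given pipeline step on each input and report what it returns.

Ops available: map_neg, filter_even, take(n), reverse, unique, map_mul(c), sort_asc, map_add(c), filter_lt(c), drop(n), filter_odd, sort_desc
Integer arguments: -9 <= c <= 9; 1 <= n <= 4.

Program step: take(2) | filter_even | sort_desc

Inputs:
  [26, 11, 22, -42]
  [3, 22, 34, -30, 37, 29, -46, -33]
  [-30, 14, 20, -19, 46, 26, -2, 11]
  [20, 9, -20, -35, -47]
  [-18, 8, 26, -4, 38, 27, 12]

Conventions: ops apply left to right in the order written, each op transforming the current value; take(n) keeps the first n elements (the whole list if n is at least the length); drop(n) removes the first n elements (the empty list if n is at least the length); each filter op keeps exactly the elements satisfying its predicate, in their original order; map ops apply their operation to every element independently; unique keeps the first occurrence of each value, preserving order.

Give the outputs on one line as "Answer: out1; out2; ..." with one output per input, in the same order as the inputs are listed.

[26]; [22]; [14, -30]; [20]; [8, -18]

Execution, op by op:
  [26, 11, 22, -42] -> [26, 11] -> [26] -> [26]
  [3, 22, 34, -30, 37, 29, -46, -33] -> [3, 22] -> [22] -> [22]
  [-30, 14, 20, -19, 46, 26, -2, 11] -> [-30, 14] -> [-30, 14] -> [14, -30]
  [20, 9, -20, -35, -47] -> [20, 9] -> [20] -> [20]
  [-18, 8, 26, -4, 38, 27, 12] -> [-18, 8] -> [-18, 8] -> [8, -18]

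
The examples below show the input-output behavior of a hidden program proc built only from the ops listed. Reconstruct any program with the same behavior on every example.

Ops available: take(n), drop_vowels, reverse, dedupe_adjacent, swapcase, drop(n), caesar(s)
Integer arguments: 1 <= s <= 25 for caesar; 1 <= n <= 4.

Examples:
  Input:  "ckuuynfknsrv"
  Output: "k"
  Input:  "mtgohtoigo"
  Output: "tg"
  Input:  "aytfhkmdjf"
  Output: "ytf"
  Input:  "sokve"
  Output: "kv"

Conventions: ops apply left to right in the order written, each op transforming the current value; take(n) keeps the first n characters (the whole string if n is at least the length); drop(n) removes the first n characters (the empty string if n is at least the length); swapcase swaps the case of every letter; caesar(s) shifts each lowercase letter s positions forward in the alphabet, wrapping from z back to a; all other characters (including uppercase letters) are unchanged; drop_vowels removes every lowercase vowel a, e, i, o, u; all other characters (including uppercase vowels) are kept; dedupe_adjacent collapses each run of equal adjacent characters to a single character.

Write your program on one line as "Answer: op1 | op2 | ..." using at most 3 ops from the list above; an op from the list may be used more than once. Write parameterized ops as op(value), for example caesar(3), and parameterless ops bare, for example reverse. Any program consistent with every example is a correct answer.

take(4) | drop(1) | drop_vowels

Check, running the answer program on each example:
  "ckuuynfknsrv" -> "ckuu" -> "kuu" -> "k"
  "mtgohtoigo" -> "mtgo" -> "tgo" -> "tg"
  "aytfhkmdjf" -> "aytf" -> "ytf" -> "ytf"
  "sokve" -> "sokv" -> "okv" -> "kv"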